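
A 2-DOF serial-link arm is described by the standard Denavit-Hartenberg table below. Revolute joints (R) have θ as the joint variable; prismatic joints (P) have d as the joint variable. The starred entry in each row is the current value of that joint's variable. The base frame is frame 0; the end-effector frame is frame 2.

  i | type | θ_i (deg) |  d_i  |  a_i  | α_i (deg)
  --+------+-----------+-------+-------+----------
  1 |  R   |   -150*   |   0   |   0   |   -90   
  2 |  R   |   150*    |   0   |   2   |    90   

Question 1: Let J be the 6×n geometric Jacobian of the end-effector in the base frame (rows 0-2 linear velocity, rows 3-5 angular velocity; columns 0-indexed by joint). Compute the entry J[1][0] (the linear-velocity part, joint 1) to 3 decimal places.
axis z_0 = ẑ; lever o_n−o_0 = (1.5000,0.8660,-1.0000)
cross product → J_v[:, 0] = (-0.8660,1.5000,0.0000)
J_ω[:, 0] = z_0
entry J[1][0] = 1.5000

1.500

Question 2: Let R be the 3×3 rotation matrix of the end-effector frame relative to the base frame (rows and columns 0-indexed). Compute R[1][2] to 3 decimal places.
-0.250

End-effector z-axis (col 2 of R) = (-0.4330,-0.2500,-0.8660)
R[1][2] = -0.2500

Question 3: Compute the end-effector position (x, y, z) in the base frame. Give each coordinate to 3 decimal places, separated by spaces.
1.500 0.866 -1.000

after link 1: o_1 = (0.0000, 0.0000, 0.0000)
after link 2: o_2 = (1.5000, 0.8660, -1.0000)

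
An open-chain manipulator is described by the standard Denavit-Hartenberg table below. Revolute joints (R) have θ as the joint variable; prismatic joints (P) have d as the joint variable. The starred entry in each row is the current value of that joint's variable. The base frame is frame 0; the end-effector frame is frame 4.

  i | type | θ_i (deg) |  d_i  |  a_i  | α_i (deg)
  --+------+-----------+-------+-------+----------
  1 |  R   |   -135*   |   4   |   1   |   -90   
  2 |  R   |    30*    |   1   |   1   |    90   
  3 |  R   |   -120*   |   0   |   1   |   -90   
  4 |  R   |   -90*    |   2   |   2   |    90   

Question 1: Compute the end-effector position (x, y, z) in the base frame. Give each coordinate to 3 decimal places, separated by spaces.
-3.393 -2.169 4.616

after link 1: o_1 = (-0.7071, -0.7071, 4.0000)
after link 2: o_2 = (-0.6124, -2.0266, 3.5000)
after link 3: o_3 = (-0.9186, -1.1080, 3.7500)
after link 4: o_4 = (-3.3934, -2.1687, 4.6160)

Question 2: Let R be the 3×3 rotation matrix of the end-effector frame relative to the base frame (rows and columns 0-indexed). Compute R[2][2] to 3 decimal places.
End-effector z-axis (col 2 of R) = (0.3062,-0.9186,-0.2500)
R[2][2] = -0.2500

-0.250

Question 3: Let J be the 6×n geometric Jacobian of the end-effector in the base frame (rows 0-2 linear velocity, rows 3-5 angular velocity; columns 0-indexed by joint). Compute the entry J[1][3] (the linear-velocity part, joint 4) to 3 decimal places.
1.837

axis z_3 = (-0.8839,-0.1768,-0.4330); lever o_n−o_3 = (-2.4749,-1.0607,0.8660)
cross product → J_v[:, 3] = (-0.6124,1.8371,0.5000)
J_ω[:, 3] = z_3
entry J[1][3] = 1.8371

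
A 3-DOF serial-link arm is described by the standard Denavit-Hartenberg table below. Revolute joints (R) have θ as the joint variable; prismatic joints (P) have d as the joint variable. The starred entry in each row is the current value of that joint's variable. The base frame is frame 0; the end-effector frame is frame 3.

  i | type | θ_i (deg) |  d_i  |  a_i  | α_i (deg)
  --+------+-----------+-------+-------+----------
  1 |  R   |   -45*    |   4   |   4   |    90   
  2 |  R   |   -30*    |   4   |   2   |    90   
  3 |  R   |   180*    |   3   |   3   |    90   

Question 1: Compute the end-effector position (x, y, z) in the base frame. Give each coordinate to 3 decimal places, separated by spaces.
after link 1: o_1 = (2.8284, -2.8284, 4.0000)
after link 2: o_2 = (1.2247, -6.8816, 3.0000)
after link 3: o_3 = (-1.6730, -3.9838, 1.9019)

-1.673 -3.984 1.902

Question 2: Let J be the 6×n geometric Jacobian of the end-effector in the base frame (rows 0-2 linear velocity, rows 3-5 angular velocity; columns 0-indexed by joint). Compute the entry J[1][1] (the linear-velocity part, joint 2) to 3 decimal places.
axis z_1 = (-0.7071,-0.7071,0.0000); lever o_n−o_1 = (-4.5015,-1.1554,-2.0981)
cross product → J_v[:, 1] = (1.4836,-1.4836,-2.3660)
J_ω[:, 1] = z_1
entry J[1][1] = -1.4836

-1.484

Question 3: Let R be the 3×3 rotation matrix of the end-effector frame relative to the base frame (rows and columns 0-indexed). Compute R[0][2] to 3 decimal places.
-0.707

End-effector z-axis (col 2 of R) = (-0.7071,-0.7071,0.0000)
R[0][2] = -0.7071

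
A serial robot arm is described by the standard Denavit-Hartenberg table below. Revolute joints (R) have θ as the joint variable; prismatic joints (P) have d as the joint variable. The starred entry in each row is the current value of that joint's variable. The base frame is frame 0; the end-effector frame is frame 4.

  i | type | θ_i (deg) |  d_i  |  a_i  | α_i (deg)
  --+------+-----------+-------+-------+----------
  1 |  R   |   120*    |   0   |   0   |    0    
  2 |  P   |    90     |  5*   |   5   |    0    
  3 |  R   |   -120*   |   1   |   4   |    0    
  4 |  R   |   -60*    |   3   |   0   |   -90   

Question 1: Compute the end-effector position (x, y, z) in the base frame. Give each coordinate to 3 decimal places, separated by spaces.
after link 1: o_1 = (0.0000, 0.0000, 0.0000)
after link 2: o_2 = (-4.3301, -2.5000, 5.0000)
after link 3: o_3 = (-4.3301, 1.5000, 6.0000)
after link 4: o_4 = (-4.3301, 1.5000, 9.0000)

-4.330 1.500 9.000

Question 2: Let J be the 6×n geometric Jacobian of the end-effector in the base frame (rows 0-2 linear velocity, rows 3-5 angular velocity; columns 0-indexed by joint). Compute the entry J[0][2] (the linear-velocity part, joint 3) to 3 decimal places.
-4.000

axis z_2 = (0.0000,0.0000,1.0000); lever o_n−o_2 = (0.0000,4.0000,4.0000)
cross product → J_v[:, 2] = (-4.0000,0.0000,0.0000)
J_ω[:, 2] = z_2
entry J[0][2] = -4.0000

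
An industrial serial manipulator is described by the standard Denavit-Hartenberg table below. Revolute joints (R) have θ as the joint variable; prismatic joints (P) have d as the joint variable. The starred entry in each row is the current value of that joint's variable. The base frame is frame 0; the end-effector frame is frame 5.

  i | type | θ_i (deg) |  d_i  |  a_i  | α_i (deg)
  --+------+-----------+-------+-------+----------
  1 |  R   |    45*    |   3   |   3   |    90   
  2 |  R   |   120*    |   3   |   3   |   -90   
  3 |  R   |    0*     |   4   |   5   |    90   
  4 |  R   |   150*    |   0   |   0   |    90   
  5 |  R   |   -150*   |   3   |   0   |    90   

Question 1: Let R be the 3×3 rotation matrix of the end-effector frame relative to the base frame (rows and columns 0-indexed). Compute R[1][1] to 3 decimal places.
End-effector y-axis (col 1 of R) = (-0.7071,-0.7071,0.0000)
R[1][1] = -0.7071

-0.707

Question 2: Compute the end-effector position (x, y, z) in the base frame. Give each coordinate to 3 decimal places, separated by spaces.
-3.157 -7.399 7.928

after link 1: o_1 = (2.1213, 2.1213, 3.0000)
after link 2: o_2 = (3.1820, -1.0607, 5.5981)
after link 3: o_3 = (-1.0353, -5.2779, 7.9282)
after link 4: o_4 = (-1.0353, -5.2779, 7.9282)
after link 5: o_5 = (-3.1566, -7.3992, 7.9282)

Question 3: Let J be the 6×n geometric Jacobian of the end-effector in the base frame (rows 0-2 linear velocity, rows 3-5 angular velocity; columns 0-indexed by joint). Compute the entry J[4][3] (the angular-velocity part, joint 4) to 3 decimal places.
axis z_3 = (0.7071,-0.7071,0.0000); lever o_n−o_3 = (-2.1213,-2.1213,0.0000)
cross product → J_v[:, 3] = (0.0000,-0.0000,-3.0000)
J_ω[:, 3] = z_3
entry J[4][3] = -0.7071

-0.707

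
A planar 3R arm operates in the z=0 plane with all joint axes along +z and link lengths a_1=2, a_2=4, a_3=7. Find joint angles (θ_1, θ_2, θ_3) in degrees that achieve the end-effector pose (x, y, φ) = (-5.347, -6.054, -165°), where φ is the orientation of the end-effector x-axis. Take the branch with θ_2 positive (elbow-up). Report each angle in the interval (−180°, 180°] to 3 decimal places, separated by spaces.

-135.002 90.009 -120.006

wrist centre = target − a_3·(cos φ, sin φ) = (1.4145, -4.2423)
cos θ_2 = (19.9976−2²−4²)/(2·2·4) = -0.0002; θ_2 = 90.0087° (elbow-up)
β = atan2(-4.2423,1.4145) = -71.5603°; ψ = atan2(4.0000,1.9994) = 63.4419°
θ_1 = β − ψ = -135.0022°
θ_3 = φ − θ_1 − θ_2 = -120.0065° (wrapped to (-180°,180°])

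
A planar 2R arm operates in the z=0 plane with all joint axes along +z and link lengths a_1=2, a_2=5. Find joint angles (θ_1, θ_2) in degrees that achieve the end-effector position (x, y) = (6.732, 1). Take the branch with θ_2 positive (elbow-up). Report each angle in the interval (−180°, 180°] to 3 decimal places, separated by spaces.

cos θ_2 = (46.3198−2²−5²)/(2·2·5) = 0.8660; θ_2 = 30.0039° (elbow-up)
β = atan2(1.0000,6.7320) = 8.4492°; ψ = atan2(2.5003,6.3300) = 21.5537°
θ_1 = β − ψ = -13.1046°

-13.105 30.004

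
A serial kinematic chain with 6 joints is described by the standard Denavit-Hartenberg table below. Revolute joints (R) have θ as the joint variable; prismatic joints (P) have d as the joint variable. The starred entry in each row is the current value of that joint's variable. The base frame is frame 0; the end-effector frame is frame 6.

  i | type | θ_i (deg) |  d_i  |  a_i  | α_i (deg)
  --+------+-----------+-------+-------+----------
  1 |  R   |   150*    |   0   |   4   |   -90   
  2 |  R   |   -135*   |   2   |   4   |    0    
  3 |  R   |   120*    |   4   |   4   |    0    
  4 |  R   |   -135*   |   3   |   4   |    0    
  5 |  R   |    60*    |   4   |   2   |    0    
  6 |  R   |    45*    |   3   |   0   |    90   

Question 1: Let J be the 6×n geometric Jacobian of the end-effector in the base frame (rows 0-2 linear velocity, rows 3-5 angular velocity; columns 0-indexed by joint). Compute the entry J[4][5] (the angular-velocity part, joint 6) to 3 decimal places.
axis z_5 = (-0.5000,-0.8660,0.0000); lever o_n−o_5 = (-1.5000,-2.5981,0.0000)
cross product → J_v[:, 5] = (0.0000,-0.0000,-0.0000)
J_ω[:, 5] = z_5
entry J[4][5] = -0.8660

-0.866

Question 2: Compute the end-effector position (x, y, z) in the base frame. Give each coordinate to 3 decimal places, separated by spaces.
-9.361 -13.071 7.864

after link 1: o_1 = (-3.4641, 2.0000, 0.0000)
after link 2: o_2 = (-2.0146, -1.1463, 2.8284)
after link 3: o_3 = (-7.3607, -2.6785, 3.8637)
after link 4: o_4 = (-5.8607, -7.0086, 5.8637)
after link 5: o_5 = (-7.8607, -10.4727, 7.8637)
after link 6: o_6 = (-9.3607, -13.0708, 7.8637)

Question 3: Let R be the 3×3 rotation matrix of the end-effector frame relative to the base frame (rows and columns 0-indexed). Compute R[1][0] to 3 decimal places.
End-effector x-axis (col 0 of R) = (-0.6124,0.3536,0.7071)
R[1][0] = 0.3536

0.354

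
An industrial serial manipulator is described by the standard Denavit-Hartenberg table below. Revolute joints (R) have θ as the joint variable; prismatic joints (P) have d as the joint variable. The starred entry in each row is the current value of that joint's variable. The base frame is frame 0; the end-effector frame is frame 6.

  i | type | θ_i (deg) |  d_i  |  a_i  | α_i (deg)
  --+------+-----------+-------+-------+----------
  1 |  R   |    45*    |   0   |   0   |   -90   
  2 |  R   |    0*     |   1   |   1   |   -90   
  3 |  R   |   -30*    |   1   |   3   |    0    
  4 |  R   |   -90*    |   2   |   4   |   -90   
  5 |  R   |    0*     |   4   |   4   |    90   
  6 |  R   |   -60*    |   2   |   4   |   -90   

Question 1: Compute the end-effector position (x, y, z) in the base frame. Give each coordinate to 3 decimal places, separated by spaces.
after link 1: o_1 = (0.0000, 0.0000, 0.0000)
after link 2: o_2 = (0.0000, 1.4142, 0.0000)
after link 3: o_3 = (0.7765, 4.3120, -1.0000)
after link 4: o_4 = (-3.0872, 5.3473, -3.0000)
after link 5: o_5 = (-5.9157, 10.2462, -3.0000)
after link 6: o_6 = (-8.7441, 7.4178, -5.0000)

-8.744 7.418 -5.000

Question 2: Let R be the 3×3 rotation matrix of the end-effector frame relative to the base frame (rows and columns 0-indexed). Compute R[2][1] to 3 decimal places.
End-effector y-axis (col 1 of R) = (0.0000,-0.0000,1.0000)
R[2][1] = 1.0000

1.000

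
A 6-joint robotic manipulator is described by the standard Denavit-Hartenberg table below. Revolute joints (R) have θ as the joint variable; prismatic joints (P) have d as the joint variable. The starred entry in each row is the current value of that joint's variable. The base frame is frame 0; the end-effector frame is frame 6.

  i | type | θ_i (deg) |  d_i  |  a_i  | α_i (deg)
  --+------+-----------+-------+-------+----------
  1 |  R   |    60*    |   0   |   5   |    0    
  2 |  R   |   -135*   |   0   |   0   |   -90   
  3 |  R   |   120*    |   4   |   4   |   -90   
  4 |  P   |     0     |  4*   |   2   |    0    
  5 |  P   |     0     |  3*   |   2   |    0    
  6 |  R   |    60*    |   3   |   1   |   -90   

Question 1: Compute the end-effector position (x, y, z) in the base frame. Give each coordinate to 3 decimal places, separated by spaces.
2.186 17.612 -2.361

after link 1: o_1 = (2.5000, 4.3301, 0.0000)
after link 2: o_2 = (2.5000, 4.3301, 0.0000)
after link 3: o_3 = (5.8461, 7.2973, -3.4641)
after link 4: o_4 = (4.6907, 11.6092, -3.1962)
after link 5: o_5 = (3.7594, 15.0847, -3.4282)
after link 6: o_6 = (2.1858, 17.6116, -2.3612)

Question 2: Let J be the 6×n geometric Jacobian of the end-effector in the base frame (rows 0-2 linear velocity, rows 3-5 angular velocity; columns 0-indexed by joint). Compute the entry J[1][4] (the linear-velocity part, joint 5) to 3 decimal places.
prismatic axis z_4 = (-0.2241,0.8365,0.5000)
J_v[:, 4] = z_4; J_ω[:, 4] = (0,0,0)
entry J[1][4] = 0.8365

0.837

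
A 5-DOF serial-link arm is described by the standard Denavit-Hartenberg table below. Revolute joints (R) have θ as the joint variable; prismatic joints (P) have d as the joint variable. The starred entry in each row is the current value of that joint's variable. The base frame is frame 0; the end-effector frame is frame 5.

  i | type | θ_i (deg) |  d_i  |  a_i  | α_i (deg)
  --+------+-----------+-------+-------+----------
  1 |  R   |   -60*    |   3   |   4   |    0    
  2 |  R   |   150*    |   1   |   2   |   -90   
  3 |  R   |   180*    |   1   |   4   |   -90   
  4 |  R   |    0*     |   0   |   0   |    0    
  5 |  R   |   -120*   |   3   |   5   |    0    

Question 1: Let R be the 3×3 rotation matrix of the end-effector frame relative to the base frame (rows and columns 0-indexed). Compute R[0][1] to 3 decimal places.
-0.500

End-effector y-axis (col 1 of R) = (-0.5000,-0.8660,-0.0000)
R[0][1] = -0.5000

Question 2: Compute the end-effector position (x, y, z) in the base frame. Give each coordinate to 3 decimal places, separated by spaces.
after link 1: o_1 = (2.0000, -3.4641, 3.0000)
after link 2: o_2 = (2.0000, -1.4641, 4.0000)
after link 3: o_3 = (1.0000, -5.4641, 4.0000)
after link 4: o_4 = (1.0000, -5.4641, 4.0000)
after link 5: o_5 = (-3.3301, -2.9641, 7.0000)

-3.330 -2.964 7.000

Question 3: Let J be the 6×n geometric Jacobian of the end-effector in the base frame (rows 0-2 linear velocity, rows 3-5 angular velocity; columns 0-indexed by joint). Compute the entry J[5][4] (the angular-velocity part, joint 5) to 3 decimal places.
1.000

axis z_4 = (0.0000,-0.0000,1.0000); lever o_n−o_4 = (-4.3301,2.5000,3.0000)
cross product → J_v[:, 4] = (-2.5000,-4.3301,-0.0000)
J_ω[:, 4] = z_4
entry J[5][4] = 1.0000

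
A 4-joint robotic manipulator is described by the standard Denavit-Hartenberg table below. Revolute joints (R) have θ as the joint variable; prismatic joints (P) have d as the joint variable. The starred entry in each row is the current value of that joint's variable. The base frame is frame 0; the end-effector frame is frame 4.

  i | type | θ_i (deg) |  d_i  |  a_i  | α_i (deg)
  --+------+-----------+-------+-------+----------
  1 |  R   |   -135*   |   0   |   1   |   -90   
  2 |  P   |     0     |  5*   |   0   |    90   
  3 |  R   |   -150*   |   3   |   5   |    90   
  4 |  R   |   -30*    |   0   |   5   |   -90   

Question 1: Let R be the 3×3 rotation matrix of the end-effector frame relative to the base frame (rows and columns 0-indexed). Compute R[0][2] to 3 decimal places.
End-effector z-axis (col 2 of R) = (0.1294,0.4830,0.8660)
R[0][2] = 0.1294

0.129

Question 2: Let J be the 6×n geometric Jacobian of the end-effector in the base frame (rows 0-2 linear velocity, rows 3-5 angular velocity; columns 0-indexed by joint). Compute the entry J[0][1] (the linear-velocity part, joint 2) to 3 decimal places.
prismatic axis z_1 = (0.7071,-0.7071,0.0000)
J_v[:, 1] = z_1; J_ω[:, 1] = (0,0,0)
entry J[0][1] = 0.7071

0.707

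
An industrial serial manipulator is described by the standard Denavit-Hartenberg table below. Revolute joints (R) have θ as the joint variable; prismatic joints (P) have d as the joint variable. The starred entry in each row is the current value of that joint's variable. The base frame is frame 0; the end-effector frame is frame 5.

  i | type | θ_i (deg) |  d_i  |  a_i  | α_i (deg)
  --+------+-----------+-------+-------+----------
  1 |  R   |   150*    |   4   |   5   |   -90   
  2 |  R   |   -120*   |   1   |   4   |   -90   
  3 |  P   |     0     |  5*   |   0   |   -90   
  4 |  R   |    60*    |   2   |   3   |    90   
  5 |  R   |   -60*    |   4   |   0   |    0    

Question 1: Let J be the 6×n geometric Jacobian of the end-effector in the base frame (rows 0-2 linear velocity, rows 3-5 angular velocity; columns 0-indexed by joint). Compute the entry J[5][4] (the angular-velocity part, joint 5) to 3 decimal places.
1.000

axis z_4 = (-0.0000,0.0000,1.0000); lever o_n−o_4 = (-0.0000,0.0000,4.0000)
cross product → J_v[:, 4] = (0.0000,-0.0000,0.0000)
J_ω[:, 4] = z_4
entry J[5][4] = 1.0000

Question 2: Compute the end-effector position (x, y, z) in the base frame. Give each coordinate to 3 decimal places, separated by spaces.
after link 1: o_1 = (-4.3301, 2.5000, 4.0000)
after link 2: o_2 = (-3.0981, 0.6340, 7.4641)
after link 3: o_3 = (-6.8481, 2.7990, 9.9641)
after link 4: o_4 = (-3.2500, 3.0311, 9.9641)
after link 5: o_5 = (-3.2500, 3.0311, 13.9641)

-3.250 3.031 13.964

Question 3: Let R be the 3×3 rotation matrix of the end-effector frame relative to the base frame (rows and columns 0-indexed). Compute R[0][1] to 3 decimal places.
End-effector y-axis (col 1 of R) = (1.0000,0.0000,0.0000)
R[0][1] = 1.0000

1.000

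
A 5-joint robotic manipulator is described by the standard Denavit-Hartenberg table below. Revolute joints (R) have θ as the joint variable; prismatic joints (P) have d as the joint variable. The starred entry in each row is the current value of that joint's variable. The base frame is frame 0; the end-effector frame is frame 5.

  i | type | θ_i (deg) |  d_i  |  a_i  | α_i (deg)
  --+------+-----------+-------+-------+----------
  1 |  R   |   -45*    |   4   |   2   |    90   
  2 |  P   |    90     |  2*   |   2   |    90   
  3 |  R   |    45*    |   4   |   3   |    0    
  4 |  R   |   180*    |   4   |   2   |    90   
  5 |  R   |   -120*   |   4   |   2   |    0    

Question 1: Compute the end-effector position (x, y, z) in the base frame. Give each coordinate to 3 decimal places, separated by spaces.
after link 1: o_1 = (1.4142, -1.4142, 4.0000)
after link 2: o_2 = (0.0000, -2.8284, 6.0000)
after link 3: o_3 = (1.3284, -7.1569, 8.1213)
after link 4: o_4 = (5.1569, -8.9853, 6.7071)
after link 5: o_5 = (1.4321, -10.2605, 4.5858)

1.432 -10.261 4.586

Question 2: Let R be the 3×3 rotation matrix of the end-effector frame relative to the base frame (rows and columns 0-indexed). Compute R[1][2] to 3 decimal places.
End-effector z-axis (col 2 of R) = (-0.5000,-0.5000,-0.7071)
R[1][2] = -0.5000

-0.500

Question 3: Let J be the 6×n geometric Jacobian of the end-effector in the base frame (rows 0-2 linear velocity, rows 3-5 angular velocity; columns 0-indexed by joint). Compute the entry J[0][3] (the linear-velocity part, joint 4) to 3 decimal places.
axis z_3 = (0.7071,-0.7071,-0.0000); lever o_n−o_3 = (0.1037,-3.1037,-3.5355)
cross product → J_v[:, 3] = (2.5000,2.5000,-2.1213)
J_ω[:, 3] = z_3
entry J[0][3] = 2.5000

2.500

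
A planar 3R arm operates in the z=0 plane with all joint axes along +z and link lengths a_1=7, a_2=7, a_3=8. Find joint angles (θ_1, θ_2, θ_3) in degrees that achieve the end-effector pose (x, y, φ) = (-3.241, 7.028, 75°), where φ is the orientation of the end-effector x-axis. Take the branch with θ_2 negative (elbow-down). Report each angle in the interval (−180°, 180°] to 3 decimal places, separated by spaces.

wrist centre = target − a_3·(cos φ, sin φ) = (-5.3116, -0.6994)
cos θ_2 = (28.7018−7²−7²)/(2·7·7) = -0.7071; θ_2 = -135.0015° (elbow-down)
β = atan2(-0.6994,-5.3116) = -172.4986°; ψ = atan2(-4.9496,2.0501) = -67.5007°
θ_1 = β − ψ = -104.9979°
θ_3 = φ − θ_1 − θ_2 = -45.0006° (wrapped to (-180°,180°])

-104.998 -135.001 -45.001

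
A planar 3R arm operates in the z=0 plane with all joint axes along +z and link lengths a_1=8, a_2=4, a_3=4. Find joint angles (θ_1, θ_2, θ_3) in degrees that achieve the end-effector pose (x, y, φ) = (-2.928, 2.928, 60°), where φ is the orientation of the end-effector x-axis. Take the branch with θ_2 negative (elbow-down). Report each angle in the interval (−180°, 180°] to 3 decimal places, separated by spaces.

-149.999 -150.003 0.002

wrist centre = target − a_3·(cos φ, sin φ) = (-4.9280, -0.5361)
cos θ_2 = (24.5726−8²−4²)/(2·8·4) = -0.8661; θ_2 = -150.0032° (elbow-down)
β = atan2(-0.5361,-4.9280) = -173.7914°; ψ = atan2(-1.9998,4.5358) = -23.7925°
θ_1 = β − ψ = -149.9989°
θ_3 = φ − θ_1 − θ_2 = 0.0021° (wrapped to (-180°,180°])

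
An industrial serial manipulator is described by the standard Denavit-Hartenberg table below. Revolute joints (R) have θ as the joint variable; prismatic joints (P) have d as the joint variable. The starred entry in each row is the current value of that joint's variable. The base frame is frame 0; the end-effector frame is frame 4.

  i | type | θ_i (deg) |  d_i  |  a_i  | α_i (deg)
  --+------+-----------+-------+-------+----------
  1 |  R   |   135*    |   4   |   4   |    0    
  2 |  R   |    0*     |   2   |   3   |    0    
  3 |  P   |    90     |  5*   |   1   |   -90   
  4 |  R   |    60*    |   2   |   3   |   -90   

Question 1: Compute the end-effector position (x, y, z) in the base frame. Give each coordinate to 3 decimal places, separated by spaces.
-5.303 1.768 8.402

after link 1: o_1 = (-2.8284, 2.8284, 4.0000)
after link 2: o_2 = (-4.9497, 4.9497, 6.0000)
after link 3: o_3 = (-5.6569, 4.2426, 11.0000)
after link 4: o_4 = (-5.3033, 1.7678, 8.4019)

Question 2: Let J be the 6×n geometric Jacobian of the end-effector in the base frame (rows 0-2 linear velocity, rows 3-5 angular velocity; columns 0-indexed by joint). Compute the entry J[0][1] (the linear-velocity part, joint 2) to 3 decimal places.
axis z_1 = (0.0000,0.0000,1.0000); lever o_n−o_1 = (-2.4749,-1.0607,4.4019)
cross product → J_v[:, 1] = (1.0607,-2.4749,0.0000)
J_ω[:, 1] = z_1
entry J[0][1] = 1.0607

1.061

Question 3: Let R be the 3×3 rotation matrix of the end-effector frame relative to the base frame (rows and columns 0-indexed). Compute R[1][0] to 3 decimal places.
-0.354

End-effector x-axis (col 0 of R) = (-0.3536,-0.3536,-0.8660)
R[1][0] = -0.3536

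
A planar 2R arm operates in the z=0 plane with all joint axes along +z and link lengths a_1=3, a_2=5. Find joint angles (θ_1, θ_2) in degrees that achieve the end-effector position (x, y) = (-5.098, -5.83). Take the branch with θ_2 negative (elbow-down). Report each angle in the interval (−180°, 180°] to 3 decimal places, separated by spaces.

cos θ_2 = (59.9785−3²−5²)/(2·3·5) = 0.8660; θ_2 = -30.0086° (elbow-down)
β = atan2(-5.8300,-5.0980) = -131.1678°; ψ = atan2(-2.5007,7.3298) = -18.8378°
θ_1 = β − ψ = -112.3300°

-112.330 -30.009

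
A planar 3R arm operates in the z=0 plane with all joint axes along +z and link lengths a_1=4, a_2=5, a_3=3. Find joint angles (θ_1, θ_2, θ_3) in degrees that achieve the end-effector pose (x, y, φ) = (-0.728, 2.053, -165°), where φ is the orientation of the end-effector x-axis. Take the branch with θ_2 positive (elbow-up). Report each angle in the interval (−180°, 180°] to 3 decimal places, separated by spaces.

wrist centre = target − a_3·(cos φ, sin φ) = (2.1698, 2.8295)
cos θ_2 = (12.7138−4²−5²)/(2·4·5) = -0.7072; θ_2 = 135.0040° (elbow-up)
β = atan2(2.8295,2.1698) = 52.5171°; ψ = atan2(3.5353,0.4642) = 82.5193°
θ_1 = β − ψ = -30.0022°
θ_3 = φ − θ_1 − θ_2 = 89.9982° (wrapped to (-180°,180°])

-30.002 135.004 89.998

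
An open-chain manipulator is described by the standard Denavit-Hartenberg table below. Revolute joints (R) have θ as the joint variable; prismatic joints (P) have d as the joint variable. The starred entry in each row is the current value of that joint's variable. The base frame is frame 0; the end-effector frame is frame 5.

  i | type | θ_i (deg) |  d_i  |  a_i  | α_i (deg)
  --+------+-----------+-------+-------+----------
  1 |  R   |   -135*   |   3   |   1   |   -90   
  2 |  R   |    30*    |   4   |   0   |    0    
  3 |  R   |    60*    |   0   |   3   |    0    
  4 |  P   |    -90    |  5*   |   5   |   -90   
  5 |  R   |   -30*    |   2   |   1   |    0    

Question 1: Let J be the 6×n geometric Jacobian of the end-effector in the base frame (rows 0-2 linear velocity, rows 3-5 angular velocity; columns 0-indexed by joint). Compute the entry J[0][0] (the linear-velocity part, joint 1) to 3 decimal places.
11.573

axis z_0 = ẑ; lever o_n−o_0 = (1.8625,-11.5725,-2.0000)
cross product → J_v[:, 0] = (11.5725,1.8625,-0.0000)
J_ω[:, 0] = z_0
entry J[0][0] = 11.5725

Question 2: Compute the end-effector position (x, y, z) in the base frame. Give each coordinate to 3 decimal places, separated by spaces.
1.863 -11.573 -2.000

after link 1: o_1 = (-0.7071, -0.7071, 3.0000)
after link 2: o_2 = (2.1213, -3.5355, 3.0000)
after link 3: o_3 = (2.1213, -3.5355, 0.0000)
after link 4: o_4 = (2.1213, -10.6066, 0.0000)
after link 5: o_5 = (1.8625, -11.5725, -2.0000)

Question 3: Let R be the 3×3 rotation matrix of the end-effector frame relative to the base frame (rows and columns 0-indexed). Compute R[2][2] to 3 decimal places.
-1.000

End-effector z-axis (col 2 of R) = (0.0000,-0.0000,-1.0000)
R[2][2] = -1.0000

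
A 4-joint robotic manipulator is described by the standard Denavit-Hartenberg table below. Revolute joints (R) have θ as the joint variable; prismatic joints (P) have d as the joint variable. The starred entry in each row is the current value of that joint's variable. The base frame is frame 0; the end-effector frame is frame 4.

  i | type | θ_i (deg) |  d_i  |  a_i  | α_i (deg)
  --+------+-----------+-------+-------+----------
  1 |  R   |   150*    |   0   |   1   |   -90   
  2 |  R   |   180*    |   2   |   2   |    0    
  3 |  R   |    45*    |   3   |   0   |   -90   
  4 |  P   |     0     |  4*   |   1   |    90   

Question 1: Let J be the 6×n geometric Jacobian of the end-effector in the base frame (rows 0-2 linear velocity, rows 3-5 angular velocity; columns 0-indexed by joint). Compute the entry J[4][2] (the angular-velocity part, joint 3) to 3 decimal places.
axis z_2 = (-0.5000,-0.8660,0.0000); lever o_n−o_2 = (-3.3371,-1.5374,3.5355)
cross product → J_v[:, 2] = (-3.0619,1.7678,-2.1213)
J_ω[:, 2] = z_2
entry J[4][2] = -0.8660

-0.866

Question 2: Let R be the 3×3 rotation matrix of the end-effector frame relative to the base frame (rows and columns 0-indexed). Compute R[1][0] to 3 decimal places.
-0.354

End-effector x-axis (col 0 of R) = (0.6124,-0.3536,0.7071)
R[1][0] = -0.3536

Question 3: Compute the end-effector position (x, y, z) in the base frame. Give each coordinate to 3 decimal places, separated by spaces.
-3.471 -3.769 3.536

after link 1: o_1 = (-0.8660, 0.5000, 0.0000)
after link 2: o_2 = (-0.1340, -2.2321, -0.0000)
after link 3: o_3 = (-1.6340, -4.8301, 0.0000)
after link 4: o_4 = (-3.4711, -3.7695, 3.5355)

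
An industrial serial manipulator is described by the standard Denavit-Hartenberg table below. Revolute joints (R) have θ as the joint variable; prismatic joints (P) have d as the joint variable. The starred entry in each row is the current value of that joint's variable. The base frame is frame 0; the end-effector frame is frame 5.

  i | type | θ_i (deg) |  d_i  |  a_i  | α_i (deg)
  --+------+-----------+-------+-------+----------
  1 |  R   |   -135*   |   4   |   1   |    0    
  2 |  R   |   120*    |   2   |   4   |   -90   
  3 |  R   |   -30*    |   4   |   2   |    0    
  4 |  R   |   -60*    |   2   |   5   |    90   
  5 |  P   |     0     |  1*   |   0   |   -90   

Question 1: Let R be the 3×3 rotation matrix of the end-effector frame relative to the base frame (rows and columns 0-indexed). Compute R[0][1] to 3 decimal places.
0.966

End-effector y-axis (col 1 of R) = (0.9659,-0.2588,-0.0000)
R[0][1] = 0.9659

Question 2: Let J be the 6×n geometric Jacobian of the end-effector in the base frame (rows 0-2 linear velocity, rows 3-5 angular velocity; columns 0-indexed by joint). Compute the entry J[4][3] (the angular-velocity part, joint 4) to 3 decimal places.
axis z_3 = (0.2588,0.9659,0.0000); lever o_n−o_3 = (-0.4483,2.1907,5.0000)
cross product → J_v[:, 3] = (4.8296,-1.2941,1.0000)
J_ω[:, 3] = z_3
entry J[4][3] = 0.9659

0.966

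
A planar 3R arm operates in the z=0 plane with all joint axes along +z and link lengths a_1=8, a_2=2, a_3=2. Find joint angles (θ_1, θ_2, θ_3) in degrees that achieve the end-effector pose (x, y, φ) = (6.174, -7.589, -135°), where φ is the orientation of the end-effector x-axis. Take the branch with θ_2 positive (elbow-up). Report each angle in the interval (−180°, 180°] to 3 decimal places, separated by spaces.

wrist centre = target − a_3·(cos φ, sin φ) = (7.5882, -6.1748)
cos θ_2 = (95.7090−8²−2²)/(2·8·2) = 0.8659; θ_2 = 30.0137° (elbow-up)
β = atan2(-6.1748,7.5882) = -39.1364°; ψ = atan2(1.0004,9.7318) = 5.8693°
θ_1 = β − ψ = -45.0057°
θ_3 = φ − θ_1 − θ_2 = -120.0080° (wrapped to (-180°,180°])

-45.006 30.014 -120.008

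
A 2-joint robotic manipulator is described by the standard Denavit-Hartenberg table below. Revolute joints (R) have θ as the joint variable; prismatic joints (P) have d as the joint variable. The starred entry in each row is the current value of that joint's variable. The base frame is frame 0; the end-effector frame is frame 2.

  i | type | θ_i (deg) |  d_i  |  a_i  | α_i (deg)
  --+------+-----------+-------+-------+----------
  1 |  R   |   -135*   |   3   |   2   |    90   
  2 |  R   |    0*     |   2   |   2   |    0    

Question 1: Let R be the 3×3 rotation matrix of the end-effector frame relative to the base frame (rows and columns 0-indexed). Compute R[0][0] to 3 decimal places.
End-effector x-axis (col 0 of R) = (-0.7071,-0.7071,0.0000)
R[0][0] = -0.7071

-0.707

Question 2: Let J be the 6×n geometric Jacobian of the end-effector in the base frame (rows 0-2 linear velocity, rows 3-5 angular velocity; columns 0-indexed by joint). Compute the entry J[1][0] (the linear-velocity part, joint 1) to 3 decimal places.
-4.243

axis z_0 = ẑ; lever o_n−o_0 = (-4.2426,-1.4142,3.0000)
cross product → J_v[:, 0] = (1.4142,-4.2426,0.0000)
J_ω[:, 0] = z_0
entry J[1][0] = -4.2426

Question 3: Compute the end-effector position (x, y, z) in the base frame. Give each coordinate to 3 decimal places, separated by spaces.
after link 1: o_1 = (-1.4142, -1.4142, 3.0000)
after link 2: o_2 = (-4.2426, -1.4142, 3.0000)

-4.243 -1.414 3.000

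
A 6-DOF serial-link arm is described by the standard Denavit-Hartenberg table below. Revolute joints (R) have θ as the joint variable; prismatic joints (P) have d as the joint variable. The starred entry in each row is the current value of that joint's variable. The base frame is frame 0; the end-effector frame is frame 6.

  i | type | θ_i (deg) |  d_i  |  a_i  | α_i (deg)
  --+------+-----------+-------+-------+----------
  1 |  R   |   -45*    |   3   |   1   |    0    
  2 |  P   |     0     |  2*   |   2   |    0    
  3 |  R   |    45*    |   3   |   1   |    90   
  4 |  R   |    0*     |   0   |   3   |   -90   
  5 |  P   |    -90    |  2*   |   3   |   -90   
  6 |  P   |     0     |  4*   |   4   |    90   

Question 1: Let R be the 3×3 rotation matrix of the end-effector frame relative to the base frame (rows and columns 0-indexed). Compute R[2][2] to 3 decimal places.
End-effector z-axis (col 2 of R) = (0.0000,0.0000,1.0000)
R[2][2] = 1.0000

1.000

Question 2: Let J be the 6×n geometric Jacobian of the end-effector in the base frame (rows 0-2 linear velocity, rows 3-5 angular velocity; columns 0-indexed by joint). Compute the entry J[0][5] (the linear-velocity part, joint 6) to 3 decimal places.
prismatic axis z_5 = (1.0000,0.0000,0.0000)
J_v[:, 5] = z_5; J_ω[:, 5] = (0,0,0)
entry J[0][5] = 1.0000

1.000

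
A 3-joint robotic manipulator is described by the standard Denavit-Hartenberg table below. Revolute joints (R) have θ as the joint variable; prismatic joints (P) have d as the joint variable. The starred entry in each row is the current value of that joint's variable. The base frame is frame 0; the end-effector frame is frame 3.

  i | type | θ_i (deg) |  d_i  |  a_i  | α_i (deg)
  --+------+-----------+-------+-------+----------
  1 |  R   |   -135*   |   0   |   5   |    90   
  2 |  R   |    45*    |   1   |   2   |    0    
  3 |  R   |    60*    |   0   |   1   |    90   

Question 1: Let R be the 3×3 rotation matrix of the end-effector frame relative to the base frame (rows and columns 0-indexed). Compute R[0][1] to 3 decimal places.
End-effector y-axis (col 1 of R) = (-0.7071,0.7071,0.0000)
R[0][1] = -0.7071

-0.707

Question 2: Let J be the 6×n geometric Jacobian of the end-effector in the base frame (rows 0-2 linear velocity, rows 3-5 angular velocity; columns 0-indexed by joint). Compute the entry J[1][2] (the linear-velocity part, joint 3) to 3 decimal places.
0.683

axis z_2 = (-0.7071,0.7071,0.0000); lever o_n−o_2 = (0.1830,0.1830,0.9659)
cross product → J_v[:, 2] = (0.6830,0.6830,-0.2588)
J_ω[:, 2] = z_2
entry J[1][2] = 0.6830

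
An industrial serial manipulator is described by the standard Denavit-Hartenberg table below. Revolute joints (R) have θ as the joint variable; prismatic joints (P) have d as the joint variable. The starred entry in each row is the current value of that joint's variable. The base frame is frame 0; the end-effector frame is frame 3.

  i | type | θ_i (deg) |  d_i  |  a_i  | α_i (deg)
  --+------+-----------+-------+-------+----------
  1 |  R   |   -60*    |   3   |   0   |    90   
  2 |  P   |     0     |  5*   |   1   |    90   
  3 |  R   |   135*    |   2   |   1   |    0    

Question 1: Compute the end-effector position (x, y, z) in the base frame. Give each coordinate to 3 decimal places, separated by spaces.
after link 1: o_1 = (0.0000, 0.0000, 3.0000)
after link 2: o_2 = (-3.8301, -3.3660, 3.0000)
after link 3: o_3 = (-4.7961, -3.1072, 1.0000)

-4.796 -3.107 1.000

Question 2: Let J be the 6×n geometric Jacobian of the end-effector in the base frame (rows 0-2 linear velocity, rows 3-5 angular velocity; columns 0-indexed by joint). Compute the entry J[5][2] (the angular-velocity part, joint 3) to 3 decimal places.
axis z_2 = (-0.0000,-0.0000,-1.0000); lever o_n−o_2 = (-0.9659,0.2588,-2.0000)
cross product → J_v[:, 2] = (0.2588,0.9659,-0.0000)
J_ω[:, 2] = z_2
entry J[5][2] = -1.0000

-1.000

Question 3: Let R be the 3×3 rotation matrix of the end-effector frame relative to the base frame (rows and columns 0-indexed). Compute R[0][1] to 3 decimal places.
0.259

End-effector y-axis (col 1 of R) = (0.2588,0.9659,-0.0000)
R[0][1] = 0.2588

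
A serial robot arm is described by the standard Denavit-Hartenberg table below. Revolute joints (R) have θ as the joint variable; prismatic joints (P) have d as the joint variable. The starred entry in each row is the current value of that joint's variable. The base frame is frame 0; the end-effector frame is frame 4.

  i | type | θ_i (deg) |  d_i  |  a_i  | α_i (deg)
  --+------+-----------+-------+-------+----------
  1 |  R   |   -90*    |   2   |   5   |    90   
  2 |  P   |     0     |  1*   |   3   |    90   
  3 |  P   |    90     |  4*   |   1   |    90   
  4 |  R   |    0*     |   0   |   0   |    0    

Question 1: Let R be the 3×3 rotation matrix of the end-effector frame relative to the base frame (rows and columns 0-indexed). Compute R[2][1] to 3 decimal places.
-1.000

End-effector y-axis (col 1 of R) = (-0.0000,0.0000,-1.0000)
R[2][1] = -1.0000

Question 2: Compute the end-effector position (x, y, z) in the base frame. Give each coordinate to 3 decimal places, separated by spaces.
after link 1: o_1 = (0.0000, -5.0000, 2.0000)
after link 2: o_2 = (-1.0000, -8.0000, 2.0000)
after link 3: o_3 = (-2.0000, -8.0000, -2.0000)
after link 4: o_4 = (-2.0000, -8.0000, -2.0000)

-2.000 -8.000 -2.000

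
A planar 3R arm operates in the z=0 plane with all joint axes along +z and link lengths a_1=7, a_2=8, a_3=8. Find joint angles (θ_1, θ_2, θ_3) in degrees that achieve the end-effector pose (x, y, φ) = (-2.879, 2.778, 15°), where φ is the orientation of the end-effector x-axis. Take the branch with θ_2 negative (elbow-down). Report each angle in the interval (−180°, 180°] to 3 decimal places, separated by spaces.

wrist centre = target − a_3·(cos φ, sin φ) = (-10.6064, 0.7074)
cos θ_2 = (112.9963−7²−8²)/(2·7·8) = -0.0000; θ_2 = -90.0019° (elbow-down)
β = atan2(0.7074,-10.6064) = 176.1840°; ψ = atan2(-8.0000,6.9997) = -48.8151°
θ_1 = β − ψ = 224.9992°
θ_3 = φ − θ_1 − θ_2 = -119.9973° (wrapped to (-180°,180°])

-135.001 -90.002 -119.997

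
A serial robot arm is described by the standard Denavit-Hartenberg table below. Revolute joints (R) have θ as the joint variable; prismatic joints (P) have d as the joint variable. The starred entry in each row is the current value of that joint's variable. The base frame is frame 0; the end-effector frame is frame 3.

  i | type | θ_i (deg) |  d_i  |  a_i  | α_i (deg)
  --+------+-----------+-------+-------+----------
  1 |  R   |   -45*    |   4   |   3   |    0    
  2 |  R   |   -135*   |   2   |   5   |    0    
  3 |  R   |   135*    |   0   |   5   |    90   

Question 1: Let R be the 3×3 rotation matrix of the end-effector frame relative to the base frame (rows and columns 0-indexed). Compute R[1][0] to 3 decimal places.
-0.707

End-effector x-axis (col 0 of R) = (0.7071,-0.7071,0.0000)
R[1][0] = -0.7071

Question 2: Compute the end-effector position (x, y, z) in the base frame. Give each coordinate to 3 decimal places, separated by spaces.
after link 1: o_1 = (2.1213, -2.1213, 4.0000)
after link 2: o_2 = (-2.8787, -2.1213, 6.0000)
after link 3: o_3 = (0.6569, -5.6569, 6.0000)

0.657 -5.657 6.000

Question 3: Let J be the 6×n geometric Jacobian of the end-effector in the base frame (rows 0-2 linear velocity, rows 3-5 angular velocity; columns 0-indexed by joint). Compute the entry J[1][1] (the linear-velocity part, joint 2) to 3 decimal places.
-1.464

axis z_1 = (0.0000,0.0000,1.0000); lever o_n−o_1 = (-1.4645,-3.5355,2.0000)
cross product → J_v[:, 1] = (3.5355,-1.4645,0.0000)
J_ω[:, 1] = z_1
entry J[1][1] = -1.4645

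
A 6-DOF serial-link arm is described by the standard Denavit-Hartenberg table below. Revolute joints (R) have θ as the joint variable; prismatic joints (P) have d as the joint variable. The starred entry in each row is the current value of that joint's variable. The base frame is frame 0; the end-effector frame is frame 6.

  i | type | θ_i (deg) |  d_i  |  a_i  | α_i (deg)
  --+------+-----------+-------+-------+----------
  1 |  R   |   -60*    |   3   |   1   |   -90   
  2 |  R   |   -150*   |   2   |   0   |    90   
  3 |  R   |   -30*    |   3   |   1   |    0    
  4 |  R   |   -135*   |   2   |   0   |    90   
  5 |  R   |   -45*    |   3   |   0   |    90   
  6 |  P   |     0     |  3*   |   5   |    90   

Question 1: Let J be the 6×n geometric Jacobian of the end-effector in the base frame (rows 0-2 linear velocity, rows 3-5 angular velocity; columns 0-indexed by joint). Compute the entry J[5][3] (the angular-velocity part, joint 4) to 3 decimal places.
axis z_3 = (-0.2500,0.4330,-0.8660); lever o_n−o_3 = (4.0345,-1.9245,2.0957)
cross product → J_v[:, 3] = (-0.7592,-2.9701,-1.2659)
J_ω[:, 3] = z_3
entry J[5][3] = -0.8660

-0.866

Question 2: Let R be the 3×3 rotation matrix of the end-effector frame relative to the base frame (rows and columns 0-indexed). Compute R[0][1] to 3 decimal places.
End-effector y-axis (col 1 of R) = (0.0395,0.2976,0.9539)
R[0][1] = 0.0395

0.040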